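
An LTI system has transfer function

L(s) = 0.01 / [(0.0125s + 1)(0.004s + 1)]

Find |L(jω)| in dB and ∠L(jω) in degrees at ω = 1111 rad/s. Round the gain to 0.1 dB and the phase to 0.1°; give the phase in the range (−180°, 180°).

At ω = 1111 rad/s:
pole (1 + j1111·0.0125) = 1 + j13.8875 → |·| ≈ 13.923, ∠ ≈ 85.88°
pole (1 + j1111·0.004) = 1 + j4.444 → |·| ≈ 4.5551, ∠ ≈ 77.32°
|L| = 0.01 · 1 / (13.923 · 4.5551) ≈ 0.00015768
Gain = 20 log₁₀(0.00015768) ≈ -76.04 dB
∠L = (0°) − (85.88° + 77.32°) = -163.20°

-76.0 dB, -163.2°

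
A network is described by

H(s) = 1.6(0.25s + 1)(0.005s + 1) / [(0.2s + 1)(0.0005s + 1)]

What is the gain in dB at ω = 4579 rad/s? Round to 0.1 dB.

25.3 dB

At ω = 4579 rad/s:
zero (1 + j4579·0.25) = 1 + j1144.75 → |·| ≈ 1144.8, ∠ ≈ 89.95°
zero (1 + j4579·0.005) = 1 + j22.895 → |·| ≈ 22.917, ∠ ≈ 87.50°
pole (1 + j4579·0.2) = 1 + j915.8 → |·| ≈ 915.8, ∠ ≈ 89.94°
pole (1 + j4579·0.0005) = 1 + j2.2895 → |·| ≈ 2.4984, ∠ ≈ 66.41°
|H| = 1.6 · 1144.8 · 22.917 / (915.8 · 2.4984) ≈ 18.346
Gain = 20 log₁₀(18.346) ≈ 25.27 dB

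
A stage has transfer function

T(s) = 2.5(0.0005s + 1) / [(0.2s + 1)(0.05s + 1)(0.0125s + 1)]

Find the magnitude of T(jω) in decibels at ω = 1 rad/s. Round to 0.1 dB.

7.8 dB

At ω = 1 rad/s:
zero (1 + j1·0.0005) = 1 + j0.0005 → |·| ≈ 1, ∠ ≈ 0.03°
pole (1 + j1·0.2) = 1 + j0.2 → |·| ≈ 1.0198, ∠ ≈ 11.31°
pole (1 + j1·0.05) = 1 + j0.05 → |·| ≈ 1.0012, ∠ ≈ 2.86°
pole (1 + j1·0.0125) = 1 + j0.0125 → |·| ≈ 1.0001, ∠ ≈ 0.72°
|T| = 2.5 · 1 / (1.0198 · 1.0012 · 1.0001) ≈ 2.4483
Gain = 20 log₁₀(2.4483) ≈ 7.78 dB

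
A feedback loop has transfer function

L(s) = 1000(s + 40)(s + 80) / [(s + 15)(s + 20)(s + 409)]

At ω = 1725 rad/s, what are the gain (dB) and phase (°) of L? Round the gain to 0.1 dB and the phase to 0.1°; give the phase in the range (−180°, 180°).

At s = jω = j1725:
zero (s+40): 40 + j1725 → |·| = √(40²+1725²) = √2977225 ≈ 1725.5, ∠ = arctan(1725/40) ≈ 88.67°
zero (s+80): 80 + j1725 → |·| = √(80²+1725²) = √2982025 ≈ 1726.9, ∠ = arctan(1725/80) ≈ 87.34°
pole (s+15): 15 + j1725 → |·| = √(15²+1725²) = √2975850 ≈ 1725.1, ∠ = arctan(1725/15) ≈ 89.50°
pole (s+20): 20 + j1725 → |·| = √(20²+1725²) = √2976025 ≈ 1725.1, ∠ = arctan(1725/20) ≈ 89.34°
pole (s+409): 409 + j1725 → |·| = √(409²+1725²) = √3142906 ≈ 1772.8, ∠ = arctan(1725/409) ≈ 76.66°
|L| = 1000 · 2.9798e+06 / 5.2758e+09 ≈ 0.56481
Gain = 20 log₁₀(0.56481) ≈ -4.96 dB
∠L = 176.01° − 255.50° = -79.49°

-5.0 dB, -79.5°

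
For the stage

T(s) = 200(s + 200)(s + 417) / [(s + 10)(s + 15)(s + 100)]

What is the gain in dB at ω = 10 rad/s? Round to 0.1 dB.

At s = jω = j10:
zero (s+200): 200 + j10 → |·| = √(200²+10²) = √40100 ≈ 200.25, ∠ = arctan(10/200) ≈ 2.86°
zero (s+417): 417 + j10 → |·| = √(417²+10²) = √173989 ≈ 417.12, ∠ = arctan(10/417) ≈ 1.37°
pole (s+10): 10 + j10 → |·| = √(10²+10²) = √200 ≈ 14.142, ∠ = arctan(10/10) ≈ 45.00°
pole (s+15): 15 + j10 → |·| = √(15²+10²) = √325 ≈ 18.028, ∠ = arctan(10/15) ≈ 33.69°
pole (s+100): 100 + j10 → |·| = √(100²+10²) = √10100 ≈ 100.5, ∠ = arctan(10/100) ≈ 5.71°
|T| = 200 · 83528 / 25623 ≈ 651.98
Gain = 20 log₁₀(651.98) ≈ 56.28 dB

56.3 dB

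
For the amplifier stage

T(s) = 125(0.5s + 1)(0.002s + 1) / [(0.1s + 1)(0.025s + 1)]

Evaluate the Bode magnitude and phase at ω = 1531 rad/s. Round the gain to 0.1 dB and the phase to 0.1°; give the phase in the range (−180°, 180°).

34.4 dB, -16.3°

At ω = 1531 rad/s:
zero (1 + j1531·0.5) = 1 + j765.5 → |·| ≈ 765.5, ∠ ≈ 89.93°
zero (1 + j1531·0.002) = 1 + j3.062 → |·| ≈ 3.2212, ∠ ≈ 71.91°
pole (1 + j1531·0.1) = 1 + j153.1 → |·| ≈ 153.1, ∠ ≈ 89.63°
pole (1 + j1531·0.025) = 1 + j38.275 → |·| ≈ 38.288, ∠ ≈ 88.50°
|T| = 125 · 765.5 · 3.2212 / (153.1 · 38.288) ≈ 52.582
Gain = 20 log₁₀(52.582) ≈ 34.42 dB
∠T = (89.93° + 71.91°) − (89.63° + 88.50°) = -16.29°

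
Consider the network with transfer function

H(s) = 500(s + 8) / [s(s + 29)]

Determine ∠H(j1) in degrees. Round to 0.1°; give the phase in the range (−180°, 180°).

-84.8°

At s = jω = j1:
zero (s+8): 8 + j1 → |·| = √(8²+1²) = √65 ≈ 8.0623, ∠ = arctan(1/8) ≈ 7.13°
pole (s+29): 29 + j1 → |·| = √(29²+1²) = √842 ≈ 29.017, ∠ = arctan(1/29) ≈ 1.97°
pole at origin: |s| = 1, ∠ = 90.00° (in denominator)
∠H = 7.13° − 91.97° = -84.84°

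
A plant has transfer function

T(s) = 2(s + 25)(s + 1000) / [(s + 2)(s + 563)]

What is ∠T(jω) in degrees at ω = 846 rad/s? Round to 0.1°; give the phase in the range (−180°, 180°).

-17.7°

At s = jω = j846:
zero (s+25): 25 + j846 → |·| = √(25²+846²) = √716341 ≈ 846.37, ∠ = arctan(846/25) ≈ 88.31°
zero (s+1000): 1000 + j846 → |·| = √(1000²+846²) = √1715716 ≈ 1309.9, ∠ = arctan(846/1000) ≈ 40.23°
pole (s+2): 2 + j846 → |·| = √(2²+846²) = √715720 ≈ 846, ∠ = arctan(846/2) ≈ 89.86°
pole (s+563): 563 + j846 → |·| = √(563²+846²) = √1032685 ≈ 1016.2, ∠ = arctan(846/563) ≈ 56.36°
∠T = 128.54° − 146.22° = -17.68°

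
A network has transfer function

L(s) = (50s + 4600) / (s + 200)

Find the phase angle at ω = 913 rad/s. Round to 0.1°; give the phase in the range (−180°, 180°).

Substitute s = j913:
Numerator: 50(j913) + 4600 = 4600 + j45650
Denominator: (j913) + 200 = 200 + j913
|N| = √(4600² + 45650²) ≈ 45881, ∠N ≈ 84.25°
|D| = √(200² + 913²) ≈ 934.65, ∠D ≈ 77.64°
∠L = 84.25° − 77.64° = 6.61°

6.6°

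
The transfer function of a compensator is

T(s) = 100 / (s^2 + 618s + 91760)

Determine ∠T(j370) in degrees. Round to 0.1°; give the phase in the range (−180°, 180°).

Substitute s = j370:
Numerator: 100 = 100 + j0
Denominator: (j370)^2 + 618(j370) + 91760 = -45140 + j228660
|N| = √(100² + 0²) ≈ 100, ∠N ≈ 0.00°
|D| = √(45140² + 228660²) ≈ 2.3307e+05, ∠D ≈ 101.17°
∠T = 0.00° − 101.17° = -101.17°

-101.2°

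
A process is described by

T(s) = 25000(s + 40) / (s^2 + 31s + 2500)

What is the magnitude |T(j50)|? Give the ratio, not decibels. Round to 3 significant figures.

1.03e+03

At s = jω = j50:
zero (s+40): 40 + j50 → |·| = √(40²+50²) = √4100 ≈ 64.031, ∠ = arctan(50/40) ≈ 51.34°
quadratic: (j50)² + 31·j50 + 2500 = 0 + j1550 → |·| ≈ 1550, ∠ ≈ 90.00°
|T| = 25000 · 64.031 / 1550 ≈ 1032.8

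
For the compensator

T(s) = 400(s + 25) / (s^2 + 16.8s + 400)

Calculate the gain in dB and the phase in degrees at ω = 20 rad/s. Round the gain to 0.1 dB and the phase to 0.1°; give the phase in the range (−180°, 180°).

31.6 dB, -51.3°

At s = jω = j20:
zero (s+25): 25 + j20 → |·| = √(25²+20²) = √1025 ≈ 32.016, ∠ = arctan(20/25) ≈ 38.66°
quadratic: (j20)² + 16.8·j20 + 400 = 0 + j336 → |·| ≈ 336, ∠ ≈ 90.00°
|T| = 400 · 32.016 / 336 ≈ 38.114
Gain = 20 log₁₀(38.114) ≈ 31.62 dB
∠T = 38.66° − 90.00° = -51.34°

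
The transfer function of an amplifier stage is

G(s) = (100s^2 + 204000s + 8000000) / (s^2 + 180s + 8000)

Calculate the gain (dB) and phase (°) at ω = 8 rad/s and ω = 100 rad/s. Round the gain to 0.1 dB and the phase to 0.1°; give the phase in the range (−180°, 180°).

Substitute s = j8:
Numerator: 100(j8)^2 + 204000(j8) + 8000000 = 7993600 + j1632000
Denominator: (j8)^2 + 180(j8) + 8000 = 7936 + j1440
|N| = √(7993600² + 1632000²) ≈ 8.1585e+06, ∠N ≈ 11.54°
|D| = √(7936² + 1440²) ≈ 8065.6, ∠D ≈ 10.28°
|G| = 8.1585e+06 / 8065.6 ≈ 1011.5
Gain = 20 log₁₀(1011.5) ≈ 60.10 dB
∠G = 11.54° − 10.28° = 1.26°

Substitute s = j100:
Numerator: 100(j100)^2 + 204000(j100) + 8000000 = 7000000 + j20400000
Denominator: (j100)^2 + 180(j100) + 8000 = -2000 + j18000
|N| = √(7000000² + 20400000²) ≈ 2.1568e+07, ∠N ≈ 71.06°
|D| = √(2000² + 18000²) ≈ 18111, ∠D ≈ 96.34°
|G| = 2.1568e+07 / 18111 ≈ 1190.9
Gain = 20 log₁₀(1190.9) ≈ 61.52 dB
∠G = 71.06° − 96.34° = -25.28°

ω = 8: 60.1 dB, 1.3°; ω = 100: 61.5 dB, -25.3°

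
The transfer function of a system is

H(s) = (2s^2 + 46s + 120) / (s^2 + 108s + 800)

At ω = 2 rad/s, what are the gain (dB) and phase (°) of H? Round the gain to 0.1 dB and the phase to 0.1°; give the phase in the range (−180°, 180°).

Substitute s = j2:
Numerator: 2(j2)^2 + 46(j2) + 120 = 112 + j92
Denominator: (j2)^2 + 108(j2) + 800 = 796 + j216
|N| = √(112² + 92²) ≈ 144.94, ∠N ≈ 39.40°
|D| = √(796² + 216²) ≈ 824.79, ∠D ≈ 15.18°
|H| = 144.94 / 824.79 ≈ 0.17573
Gain = 20 log₁₀(0.17573) ≈ -15.10 dB
∠H = 39.40° − 15.18° = 24.22°

-15.1 dB, 24.2°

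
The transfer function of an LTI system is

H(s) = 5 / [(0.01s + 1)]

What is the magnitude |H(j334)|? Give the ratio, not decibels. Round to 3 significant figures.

1.43

At ω = 334 rad/s:
pole (1 + j334·0.01) = 1 + j3.34 → |·| ≈ 3.4865, ∠ ≈ 73.33°
|H| = 5 · 1 / (3.4865) ≈ 1.4341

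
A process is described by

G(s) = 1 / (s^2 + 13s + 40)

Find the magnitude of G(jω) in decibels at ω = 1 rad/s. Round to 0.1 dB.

-32.3 dB

Substitute s = j1:
Numerator: 1 = 1 + j0
Denominator: (j1)^2 + 13(j1) + 40 = 39 + j13
|N| = √(1² + 0²) ≈ 1, ∠N ≈ 0.00°
|D| = √(39² + 13²) ≈ 41.11, ∠D ≈ 18.43°
|G| = 1 / 41.11 ≈ 0.024325
Gain = 20 log₁₀(0.024325) ≈ -32.28 dB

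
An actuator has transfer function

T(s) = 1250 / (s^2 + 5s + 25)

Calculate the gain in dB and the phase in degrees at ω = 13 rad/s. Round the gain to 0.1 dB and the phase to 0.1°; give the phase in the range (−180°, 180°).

18.0 dB, -155.7°

At s = jω = j13:
quadratic: (j13)² + 5·j13 + 25 = -144 + j65 → |·| ≈ 157.99, ∠ ≈ 155.71°
|T| = 1250 / 157.99 ≈ 7.9119
Gain = 20 log₁₀(7.9119) ≈ 17.97 dB
∠T = 0.00° − 155.71° = -155.71°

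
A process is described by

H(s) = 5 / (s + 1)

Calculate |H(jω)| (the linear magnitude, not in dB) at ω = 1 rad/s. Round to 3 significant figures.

Substitute s = j1:
Numerator: 5 = 5 + j0
Denominator: (j1) + 1 = 1 + j1
|N| = √(5² + 0²) ≈ 5, ∠N ≈ 0.00°
|D| = √(1² + 1²) ≈ 1.4142, ∠D ≈ 45.00°
|H| = 5 / 1.4142 ≈ 3.5356

3.54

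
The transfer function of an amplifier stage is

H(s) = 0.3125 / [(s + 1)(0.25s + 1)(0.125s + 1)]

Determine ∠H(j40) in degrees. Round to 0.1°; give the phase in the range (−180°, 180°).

108.5°

At ω = 40 rad/s:
pole (1 + j40·1) = 1 + j40 → |·| ≈ 40.012, ∠ ≈ 88.57°
pole (1 + j40·0.25) = 1 + j10 → |·| ≈ 10.05, ∠ ≈ 84.29°
pole (1 + j40·0.125) = 1 + j5 → |·| ≈ 5.099, ∠ ≈ 78.69°
∠H = (0°) − (88.57° + 84.29° + 78.69°) = -251.55° ≡ 108.45° (principal value)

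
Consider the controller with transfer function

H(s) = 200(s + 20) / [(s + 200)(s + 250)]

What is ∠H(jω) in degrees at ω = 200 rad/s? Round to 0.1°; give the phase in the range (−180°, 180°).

0.6°

At s = jω = j200:
zero (s+20): 20 + j200 → |·| = √(20²+200²) = √40400 ≈ 201, ∠ = arctan(200/20) ≈ 84.29°
pole (s+200): 200 + j200 → |·| = √(200²+200²) = √80000 ≈ 282.84, ∠ = arctan(200/200) ≈ 45.00°
pole (s+250): 250 + j200 → |·| = √(250²+200²) = √102500 ≈ 320.16, ∠ = arctan(200/250) ≈ 38.66°
∠H = 84.29° − 83.66° = 0.63°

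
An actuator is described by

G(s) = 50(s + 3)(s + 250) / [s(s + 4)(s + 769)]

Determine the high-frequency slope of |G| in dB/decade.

Each pole contributes −20 dB/decade at high frequency; each zero contributes +20 dB/decade.
Net: 2 zero(s) − 3 pole(s) → -20 dB/decade.

-20 dB/decade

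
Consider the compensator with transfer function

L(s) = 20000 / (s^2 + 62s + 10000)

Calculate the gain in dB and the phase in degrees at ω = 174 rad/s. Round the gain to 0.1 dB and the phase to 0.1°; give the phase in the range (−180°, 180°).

-1.2 dB, -152.0°

At s = jω = j174:
quadratic: (j174)² + 62·j174 + 10000 = -20276 + j10788 → |·| ≈ 22967, ∠ ≈ 151.98°
|L| = 20000 / 22967 ≈ 0.87081
Gain = 20 log₁₀(0.87081) ≈ -1.20 dB
∠L = 0.00° − 151.98° = -151.98°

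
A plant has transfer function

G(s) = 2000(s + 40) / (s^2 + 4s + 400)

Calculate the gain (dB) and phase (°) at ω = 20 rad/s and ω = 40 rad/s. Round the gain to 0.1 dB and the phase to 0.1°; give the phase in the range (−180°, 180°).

ω = 20: 61.0 dB, -63.4°; ω = 40: 39.4 dB, -127.4°

At s = jω = j20:
zero (s+40): 40 + j20 → |·| = √(40²+20²) = √2000 ≈ 44.721, ∠ = arctan(20/40) ≈ 26.57°
quadratic: (j20)² + 4·j20 + 400 = 0 + j80 → |·| ≈ 80, ∠ ≈ 90.00°
|G| = 2000 · 44.721 / 80 ≈ 1118
Gain = 20 log₁₀(1118) ≈ 60.97 dB
∠G = 26.57° − 90.00° = -63.43°

At s = jω = j40:
zero (s+40): 40 + j40 → |·| = √(40²+40²) = √3200 ≈ 56.569, ∠ = arctan(40/40) ≈ 45.00°
quadratic: (j40)² + 4·j40 + 400 = -1200 + j160 → |·| ≈ 1210.6, ∠ ≈ 172.41°
|G| = 2000 · 56.569 / 1210.6 ≈ 93.456
Gain = 20 log₁₀(93.456) ≈ 39.41 dB
∠G = 45.00° − 172.41° = -127.41°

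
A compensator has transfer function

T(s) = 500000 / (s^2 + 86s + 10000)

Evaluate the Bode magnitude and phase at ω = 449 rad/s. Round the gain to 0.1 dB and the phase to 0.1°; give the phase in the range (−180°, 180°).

At s = jω = j449:
quadratic: (j449)² + 86·j449 + 10000 = -191601 + j38614 → |·| ≈ 1.9545e+05, ∠ ≈ 168.61°
|T| = 500000 / 1.9545e+05 ≈ 2.5582
Gain = 20 log₁₀(2.5582) ≈ 8.16 dB
∠T = 0.00° − 168.61° = -168.61°

8.2 dB, -168.6°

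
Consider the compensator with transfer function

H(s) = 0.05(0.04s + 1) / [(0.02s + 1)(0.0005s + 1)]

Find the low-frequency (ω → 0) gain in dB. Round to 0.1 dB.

H(0) = 0.05 · 1 / 1 = 0.05
20 log₁₀(0.05) ≈ -26.02 dB

-26.0 dB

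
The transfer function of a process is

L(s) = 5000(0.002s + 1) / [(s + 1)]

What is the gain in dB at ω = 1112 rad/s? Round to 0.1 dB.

At ω = 1112 rad/s:
zero (1 + j1112·0.002) = 1 + j2.224 → |·| ≈ 2.4385, ∠ ≈ 65.79°
pole (1 + j1112·1) = 1 + j1112 → |·| ≈ 1112, ∠ ≈ 89.95°
|L| = 5000 · 2.4385 / (1112) ≈ 10.964
Gain = 20 log₁₀(10.964) ≈ 20.80 dB

20.8 dB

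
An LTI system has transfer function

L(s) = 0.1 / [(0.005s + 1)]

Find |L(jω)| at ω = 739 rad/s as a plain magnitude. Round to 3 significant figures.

0.0261

At ω = 739 rad/s:
pole (1 + j739·0.005) = 1 + j3.695 → |·| ≈ 3.8279, ∠ ≈ 74.86°
|L| = 0.1 · 1 / (3.8279) ≈ 0.026124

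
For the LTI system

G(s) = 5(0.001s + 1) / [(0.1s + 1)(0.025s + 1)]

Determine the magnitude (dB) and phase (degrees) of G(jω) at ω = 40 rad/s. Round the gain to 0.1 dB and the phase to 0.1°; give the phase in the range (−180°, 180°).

At ω = 40 rad/s:
zero (1 + j40·0.001) = 1 + j0.04 → |·| ≈ 1.0008, ∠ ≈ 2.29°
pole (1 + j40·0.1) = 1 + j4 → |·| ≈ 4.1231, ∠ ≈ 75.96°
pole (1 + j40·0.025) = 1 + j1 → |·| ≈ 1.4142, ∠ ≈ 45.00°
|G| = 5 · 1.0008 / (4.1231 · 1.4142) ≈ 0.85819
Gain = 20 log₁₀(0.85819) ≈ -1.33 dB
∠G = (2.29°) − (75.96° + 45.00°) = -118.67°

-1.3 dB, -118.7°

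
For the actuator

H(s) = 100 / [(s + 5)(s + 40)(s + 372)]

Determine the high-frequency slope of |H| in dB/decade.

Each pole contributes −20 dB/decade at high frequency; each zero contributes +20 dB/decade.
Net: 0 zero(s) − 3 pole(s) → -60 dB/decade.

-60 dB/decade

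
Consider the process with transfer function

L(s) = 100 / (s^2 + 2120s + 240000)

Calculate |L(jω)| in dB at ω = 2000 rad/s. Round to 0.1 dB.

-95.1 dB

Substitute s = j2000:
Numerator: 100 = 100 + j0
Denominator: (j2000)^2 + 2120(j2000) + 240000 = -3760000 + j4240000
|N| = √(100² + 0²) ≈ 100, ∠N ≈ 0.00°
|D| = √(3760000² + 4240000²) ≈ 5.667e+06, ∠D ≈ 131.57°
|L| = 100 / 5.667e+06 ≈ 1.7646e-05
Gain = 20 log₁₀(1.7646e-05) ≈ -95.07 dB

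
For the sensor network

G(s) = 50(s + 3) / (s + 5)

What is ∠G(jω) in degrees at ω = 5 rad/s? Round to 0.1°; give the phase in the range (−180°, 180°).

At s = jω = j5:
zero (s+3): 3 + j5 → |·| = √(3²+5²) = √34 ≈ 5.831, ∠ = arctan(5/3) ≈ 59.04°
pole (s+5): 5 + j5 → |·| = √(5²+5²) = √50 ≈ 7.0711, ∠ = arctan(5/5) ≈ 45.00°
∠G = 59.04° − 45.00° = 14.04°

14.0°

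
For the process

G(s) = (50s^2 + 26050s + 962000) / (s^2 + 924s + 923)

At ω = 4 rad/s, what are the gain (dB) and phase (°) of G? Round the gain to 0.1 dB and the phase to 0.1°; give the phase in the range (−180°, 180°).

48.1 dB, -70.0°

Substitute s = j4:
Numerator: 50(j4)^2 + 26050(j4) + 962000 = 961200 + j104200
Denominator: (j4)^2 + 924(j4) + 923 = 907 + j3696
|N| = √(961200² + 104200²) ≈ 9.6683e+05, ∠N ≈ 6.19°
|D| = √(907² + 3696²) ≈ 3805.7, ∠D ≈ 76.21°
|G| = 9.6683e+05 / 3805.7 ≈ 254.05
Gain = 20 log₁₀(254.05) ≈ 48.10 dB
∠G = 6.19° − 76.21° = -70.02°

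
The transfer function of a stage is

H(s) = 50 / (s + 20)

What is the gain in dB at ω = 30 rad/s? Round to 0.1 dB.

At s = jω = j30:
pole (s+20): 20 + j30 → |·| = √(20²+30²) = √1300 ≈ 36.056, ∠ = arctan(30/20) ≈ 56.31°
|H| = 50 / 36.056 ≈ 1.3867
Gain = 20 log₁₀(1.3867) ≈ 2.84 dB

2.8 dB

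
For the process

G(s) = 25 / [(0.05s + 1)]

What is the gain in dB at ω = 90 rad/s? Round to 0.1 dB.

14.7 dB

At ω = 90 rad/s:
pole (1 + j90·0.05) = 1 + j4.5 → |·| ≈ 4.6098, ∠ ≈ 77.47°
|G| = 25 · 1 / (4.6098) ≈ 5.4232
Gain = 20 log₁₀(5.4232) ≈ 14.69 dB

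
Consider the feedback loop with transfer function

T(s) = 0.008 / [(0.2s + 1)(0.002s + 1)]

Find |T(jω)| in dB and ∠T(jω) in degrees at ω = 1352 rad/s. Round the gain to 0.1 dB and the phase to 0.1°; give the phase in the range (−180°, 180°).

-99.8 dB, -159.5°

At ω = 1352 rad/s:
pole (1 + j1352·0.2) = 1 + j270.4 → |·| ≈ 270.4, ∠ ≈ 89.79°
pole (1 + j1352·0.002) = 1 + j2.704 → |·| ≈ 2.883, ∠ ≈ 69.70°
|T| = 0.008 · 1 / (270.4 · 2.883) ≈ 1.0262e-05
Gain = 20 log₁₀(1.0262e-05) ≈ -99.78 dB
∠T = (0°) − (89.79° + 69.70°) = -159.49°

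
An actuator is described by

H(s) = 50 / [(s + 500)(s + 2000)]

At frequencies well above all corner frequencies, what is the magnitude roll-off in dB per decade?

Each pole contributes −20 dB/decade at high frequency; each zero contributes +20 dB/decade.
Net: 0 zero(s) − 2 pole(s) → -40 dB/decade.

-40 dB/decade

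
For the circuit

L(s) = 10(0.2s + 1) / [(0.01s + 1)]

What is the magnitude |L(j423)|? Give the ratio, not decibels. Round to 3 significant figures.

195

At ω = 423 rad/s:
zero (1 + j423·0.2) = 1 + j84.6 → |·| ≈ 84.606, ∠ ≈ 89.32°
pole (1 + j423·0.01) = 1 + j4.23 → |·| ≈ 4.3466, ∠ ≈ 76.70°
|L| = 10 · 84.606 / (4.3466) ≈ 194.65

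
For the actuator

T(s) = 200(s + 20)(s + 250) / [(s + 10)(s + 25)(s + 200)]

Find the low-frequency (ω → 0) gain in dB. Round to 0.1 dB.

T(0) = 200·20·250 / (10·25·200) = 20
20 log₁₀(20) ≈ 26.02 dB

26.0 dB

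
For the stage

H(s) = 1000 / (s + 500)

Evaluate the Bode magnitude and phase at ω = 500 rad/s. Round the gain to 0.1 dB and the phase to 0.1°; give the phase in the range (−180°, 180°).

At s = jω = j500:
pole (s+500): 500 + j500 → |·| = √(500²+500²) = √500000 ≈ 707.11, ∠ = arctan(500/500) ≈ 45.00°
|H| = 1000 / 707.11 ≈ 1.4142
Gain = 20 log₁₀(1.4142) ≈ 3.01 dB
∠H = 0.00° − 45.00° = -45.00°

3.0 dB, -45.0°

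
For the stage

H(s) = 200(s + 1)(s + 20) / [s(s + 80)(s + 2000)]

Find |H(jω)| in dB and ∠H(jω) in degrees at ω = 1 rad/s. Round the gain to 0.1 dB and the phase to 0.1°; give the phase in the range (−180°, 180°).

At s = jω = j1:
zero (s+1): 1 + j1 → |·| = √(1²+1²) = √2 ≈ 1.4142, ∠ = arctan(1/1) ≈ 45.00°
zero (s+20): 20 + j1 → |·| = √(20²+1²) = √401 ≈ 20.025, ∠ = arctan(1/20) ≈ 2.86°
pole (s+80): 80 + j1 → |·| = √(80²+1²) = √6401 ≈ 80.006, ∠ = arctan(1/80) ≈ 0.72°
pole (s+2000): 2000 + j1 → |·| = √(2000²+1²) = √4000001 ≈ 2000, ∠ = arctan(1/2000) ≈ 0.03°
pole at origin: |s| = 1, ∠ = 90.00° (in denominator)
|H| = 200 · 28.319 / 1.6001e+05 ≈ 0.035397
Gain = 20 log₁₀(0.035397) ≈ -29.02 dB
∠H = 47.86° − 90.75° = -42.89°

-29.0 dB, -42.9°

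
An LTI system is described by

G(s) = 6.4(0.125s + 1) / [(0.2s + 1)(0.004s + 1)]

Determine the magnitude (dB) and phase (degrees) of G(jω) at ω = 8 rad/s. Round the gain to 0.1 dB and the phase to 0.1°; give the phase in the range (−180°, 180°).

13.6 dB, -14.8°

At ω = 8 rad/s:
zero (1 + j8·0.125) = 1 + j1 → |·| ≈ 1.4142, ∠ ≈ 45.00°
pole (1 + j8·0.2) = 1 + j1.6 → |·| ≈ 1.8868, ∠ ≈ 57.99°
pole (1 + j8·0.004) = 1 + j0.032 → |·| ≈ 1.0005, ∠ ≈ 1.83°
|G| = 6.4 · 1.4142 / (1.8868 · 1.0005) ≈ 4.7945
Gain = 20 log₁₀(4.7945) ≈ 13.61 dB
∠G = (45.00°) − (57.99° + 1.83°) = -14.82°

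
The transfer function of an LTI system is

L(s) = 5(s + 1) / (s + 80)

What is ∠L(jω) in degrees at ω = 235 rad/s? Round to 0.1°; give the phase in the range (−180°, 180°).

At s = jω = j235:
zero (s+1): 1 + j235 → |·| = √(1²+235²) = √55226 ≈ 235, ∠ = arctan(235/1) ≈ 89.76°
pole (s+80): 80 + j235 → |·| = √(80²+235²) = √61625 ≈ 248.24, ∠ = arctan(235/80) ≈ 71.20°
∠L = 89.76° − 71.20° = 18.56°

18.6°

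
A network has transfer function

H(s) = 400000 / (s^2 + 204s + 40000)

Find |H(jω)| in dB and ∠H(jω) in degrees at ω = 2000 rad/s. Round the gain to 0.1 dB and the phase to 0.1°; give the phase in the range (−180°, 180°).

At s = jω = j2000:
quadratic: (j2000)² + 204·j2000 + 40000 = -3960000 + j408000 → |·| ≈ 3.981e+06, ∠ ≈ 174.12°
|H| = 400000 / 3.981e+06 ≈ 0.10048
Gain = 20 log₁₀(0.10048) ≈ -19.96 dB
∠H = 0.00° − 174.12° = -174.12°

-20.0 dB, -174.1°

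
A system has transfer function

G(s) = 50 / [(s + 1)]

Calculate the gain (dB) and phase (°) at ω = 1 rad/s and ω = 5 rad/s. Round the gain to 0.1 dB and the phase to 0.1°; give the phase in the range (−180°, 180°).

ω = 1: 31.0 dB, -45.0°; ω = 5: 19.8 dB, -78.7°

At ω = 1 rad/s:
pole (1 + j1·1) = 1 + j1 → |·| ≈ 1.4142, ∠ ≈ 45.00°
|G| = 50 · 1 / (1.4142) ≈ 35.356
Gain = 20 log₁₀(35.356) ≈ 30.97 dB
∠G = (0°) − (45.00°) = -45.00°

At ω = 5 rad/s:
pole (1 + j5·1) = 1 + j5 → |·| ≈ 5.099, ∠ ≈ 78.69°
|G| = 50 · 1 / (5.099) ≈ 9.8058
Gain = 20 log₁₀(9.8058) ≈ 19.83 dB
∠G = (0°) − (78.69°) = -78.69°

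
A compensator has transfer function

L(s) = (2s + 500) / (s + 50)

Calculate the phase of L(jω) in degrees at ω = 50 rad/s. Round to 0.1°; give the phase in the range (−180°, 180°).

-33.7°

Substitute s = j50:
Numerator: 2(j50) + 500 = 500 + j100
Denominator: (j50) + 50 = 50 + j50
|N| = √(500² + 100²) ≈ 509.9, ∠N ≈ 11.31°
|D| = √(50² + 50²) ≈ 70.711, ∠D ≈ 45.00°
∠L = 11.31° − 45.00° = -33.69°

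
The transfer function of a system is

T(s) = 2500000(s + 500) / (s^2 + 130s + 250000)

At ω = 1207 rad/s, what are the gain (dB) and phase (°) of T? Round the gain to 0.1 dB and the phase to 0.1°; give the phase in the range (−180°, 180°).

68.6 dB, -105.1°

At s = jω = j1207:
zero (s+500): 500 + j1207 → |·| = √(500²+1207²) = √1706849 ≈ 1306.5, ∠ = arctan(1207/500) ≈ 67.50°
quadratic: (j1207)² + 130·j1207 + 250000 = -1206849 + j156910 → |·| ≈ 1.217e+06, ∠ ≈ 172.59°
|T| = 2500000 · 1306.5 / 1.217e+06 ≈ 2683.9
Gain = 20 log₁₀(2683.9) ≈ 68.58 dB
∠T = 67.50° − 172.59° = -105.09°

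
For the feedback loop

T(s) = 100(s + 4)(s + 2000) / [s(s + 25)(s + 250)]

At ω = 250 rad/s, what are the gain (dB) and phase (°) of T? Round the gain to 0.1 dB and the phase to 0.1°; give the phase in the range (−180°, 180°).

7.1 dB, -123.1°

At s = jω = j250:
zero (s+4): 4 + j250 → |·| = √(4²+250²) = √62516 ≈ 250.03, ∠ = arctan(250/4) ≈ 89.08°
zero (s+2000): 2000 + j250 → |·| = √(2000²+250²) = √4062500 ≈ 2015.6, ∠ = arctan(250/2000) ≈ 7.13°
pole (s+25): 25 + j250 → |·| = √(25²+250²) = √63125 ≈ 251.25, ∠ = arctan(250/25) ≈ 84.29°
pole (s+250): 250 + j250 → |·| = √(250²+250²) = √125000 ≈ 353.55, ∠ = arctan(250/250) ≈ 45.00°
pole at origin: |s| = 250, ∠ = 90.00° (in denominator)
|T| = 100 · 5.0396e+05 / 2.2207e+07 ≈ 2.2694
Gain = 20 log₁₀(2.2694) ≈ 7.12 dB
∠T = 96.21° − 219.29° = -123.08°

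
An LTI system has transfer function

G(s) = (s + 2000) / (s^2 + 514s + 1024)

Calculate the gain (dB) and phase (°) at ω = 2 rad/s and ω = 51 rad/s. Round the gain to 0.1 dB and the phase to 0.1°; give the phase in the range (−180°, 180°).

ω = 2: 2.8 dB, -45.2°; ω = 51: -22.4 dB, -92.0°

Substitute s = j2:
Numerator: (j2) + 2000 = 2000 + j2
Denominator: (j2)^2 + 514(j2) + 1024 = 1020 + j1028
|N| = √(2000² + 2²) ≈ 2000, ∠N ≈ 0.06°
|D| = √(1020² + 1028²) ≈ 1448.2, ∠D ≈ 45.22°
|G| = 2000 / 1448.2 ≈ 1.381
Gain = 20 log₁₀(1.381) ≈ 2.80 dB
∠G = 0.06° − 45.22° = -45.16°

Substitute s = j51:
Numerator: (j51) + 2000 = 2000 + j51
Denominator: (j51)^2 + 514(j51) + 1024 = -1577 + j26214
|N| = √(2000² + 51²) ≈ 2000.7, ∠N ≈ 1.46°
|D| = √(1577² + 26214²) ≈ 26261, ∠D ≈ 93.44°
|G| = 2000.7 / 26261 ≈ 0.076185
Gain = 20 log₁₀(0.076185) ≈ -22.36 dB
∠G = 1.46° − 93.44° = -91.98°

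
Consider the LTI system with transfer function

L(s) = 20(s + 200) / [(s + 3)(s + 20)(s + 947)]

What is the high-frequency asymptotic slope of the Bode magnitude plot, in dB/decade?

Each pole contributes −20 dB/decade at high frequency; each zero contributes +20 dB/decade.
Net: 1 zero(s) − 3 pole(s) → -40 dB/decade.

-40 dB/decade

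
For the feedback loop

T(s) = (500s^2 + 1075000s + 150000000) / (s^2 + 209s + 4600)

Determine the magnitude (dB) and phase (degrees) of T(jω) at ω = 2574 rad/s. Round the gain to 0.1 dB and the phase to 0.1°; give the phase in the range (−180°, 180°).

56.0 dB, -36.5°

Substitute s = j2574:
Numerator: 500(j2574)^2 + 1075000(j2574) + 150000000 = -3162738000 + j2767050000
Denominator: (j2574)^2 + 209(j2574) + 4600 = -6620876 + j537966
|N| = √(3162738000² + 2767050000²) ≈ 4.2023e+09, ∠N ≈ 138.82°
|D| = √(6620876² + 537966²) ≈ 6.6427e+06, ∠D ≈ 175.35°
|T| = 4.2023e+09 / 6.6427e+06 ≈ 632.62
Gain = 20 log₁₀(632.62) ≈ 56.02 dB
∠T = 138.82° − 175.35° = -36.53°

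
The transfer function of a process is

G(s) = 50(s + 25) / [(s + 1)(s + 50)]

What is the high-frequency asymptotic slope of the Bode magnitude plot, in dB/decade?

Each pole contributes −20 dB/decade at high frequency; each zero contributes +20 dB/decade.
Net: 1 zero(s) − 2 pole(s) → -20 dB/decade.

-20 dB/decade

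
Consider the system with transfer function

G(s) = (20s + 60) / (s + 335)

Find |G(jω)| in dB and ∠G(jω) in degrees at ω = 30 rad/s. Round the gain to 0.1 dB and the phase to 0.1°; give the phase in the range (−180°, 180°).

Substitute s = j30:
Numerator: 20(j30) + 60 = 60 + j600
Denominator: (j30) + 335 = 335 + j30
|N| = √(60² + 600²) ≈ 602.99, ∠N ≈ 84.29°
|D| = √(335² + 30²) ≈ 336.34, ∠D ≈ 5.12°
|G| = 602.99 / 336.34 ≈ 1.7928
Gain = 20 log₁₀(1.7928) ≈ 5.07 dB
∠G = 84.29° − 5.12° = 79.17°

5.1 dB, 79.2°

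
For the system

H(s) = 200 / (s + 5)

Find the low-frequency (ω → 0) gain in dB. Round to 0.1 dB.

32.0 dB

H(0) = 200 / 5 = 40
20 log₁₀(40) ≈ 32.04 dB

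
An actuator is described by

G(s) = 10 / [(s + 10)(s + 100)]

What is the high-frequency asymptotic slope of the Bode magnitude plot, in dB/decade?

Each pole contributes −20 dB/decade at high frequency; each zero contributes +20 dB/decade.
Net: 0 zero(s) − 2 pole(s) → -40 dB/decade.

-40 dB/decade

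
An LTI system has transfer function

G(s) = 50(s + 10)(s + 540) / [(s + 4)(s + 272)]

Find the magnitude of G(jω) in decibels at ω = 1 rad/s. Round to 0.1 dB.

47.7 dB

At s = jω = j1:
zero (s+10): 10 + j1 → |·| = √(10²+1²) = √101 ≈ 10.05, ∠ = arctan(1/10) ≈ 5.71°
zero (s+540): 540 + j1 → |·| = √(540²+1²) = √291601 ≈ 540, ∠ = arctan(1/540) ≈ 0.11°
pole (s+4): 4 + j1 → |·| = √(4²+1²) = √17 ≈ 4.1231, ∠ = arctan(1/4) ≈ 14.04°
pole (s+272): 272 + j1 → |·| = √(272²+1²) = √73985 ≈ 272, ∠ = arctan(1/272) ≈ 0.21°
|G| = 50 · 5427 / 1121.5 ≈ 241.95
Gain = 20 log₁₀(241.95) ≈ 47.67 dB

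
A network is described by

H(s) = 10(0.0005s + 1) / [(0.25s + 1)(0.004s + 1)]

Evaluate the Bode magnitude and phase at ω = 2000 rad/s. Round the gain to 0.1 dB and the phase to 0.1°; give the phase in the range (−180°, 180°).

At ω = 2000 rad/s:
zero (1 + j2000·0.0005) = 1 + j1 → |·| ≈ 1.4142, ∠ ≈ 45.00°
pole (1 + j2000·0.25) = 1 + j500 → |·| ≈ 500, ∠ ≈ 89.89°
pole (1 + j2000·0.004) = 1 + j8 → |·| ≈ 8.0623, ∠ ≈ 82.87°
|H| = 10 · 1.4142 / (500 · 8.0623) ≈ 0.0035082
Gain = 20 log₁₀(0.0035082) ≈ -49.10 dB
∠H = (45.00°) − (89.89° + 82.87°) = -127.76°

-49.1 dB, -127.8°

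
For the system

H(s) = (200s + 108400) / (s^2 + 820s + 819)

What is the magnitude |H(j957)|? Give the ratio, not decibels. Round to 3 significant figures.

0.182

Substitute s = j957:
Numerator: 200(j957) + 108400 = 108400 + j191400
Denominator: (j957)^2 + 820(j957) + 819 = -915030 + j784740
|N| = √(108400² + 191400²) ≈ 2.1996e+05, ∠N ≈ 60.47°
|D| = √(915030² + 784740²) ≈ 1.2054e+06, ∠D ≈ 139.38°
|H| = 2.1996e+05 / 1.2054e+06 ≈ 0.18248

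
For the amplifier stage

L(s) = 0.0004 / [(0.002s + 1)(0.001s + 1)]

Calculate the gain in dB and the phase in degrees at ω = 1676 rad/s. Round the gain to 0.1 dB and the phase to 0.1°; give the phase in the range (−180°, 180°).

At ω = 1676 rad/s:
pole (1 + j1676·0.002) = 1 + j3.352 → |·| ≈ 3.498, ∠ ≈ 73.39°
pole (1 + j1676·0.001) = 1 + j1.676 → |·| ≈ 1.9517, ∠ ≈ 59.18°
|L| = 0.0004 · 1 / (3.498 · 1.9517) ≈ 5.859e-05
Gain = 20 log₁₀(5.859e-05) ≈ -84.64 dB
∠L = (0°) − (73.39° + 59.18°) = -132.57°

-84.6 dB, -132.6°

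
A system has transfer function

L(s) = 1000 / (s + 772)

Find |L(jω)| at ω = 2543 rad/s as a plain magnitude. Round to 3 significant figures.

0.376

At s = jω = j2543:
pole (s+772): 772 + j2543 → |·| = √(772²+2543²) = √7062833 ≈ 2657.6, ∠ = arctan(2543/772) ≈ 73.11°
|L| = 1000 / 2657.6 ≈ 0.37628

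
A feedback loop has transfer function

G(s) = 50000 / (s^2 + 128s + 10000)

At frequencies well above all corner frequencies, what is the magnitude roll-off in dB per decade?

Each pole contributes −20 dB/decade at high frequency; each zero contributes +20 dB/decade.
Net: 0 zero(s) − 2 pole(s) → -40 dB/decade.

-40 dB/decade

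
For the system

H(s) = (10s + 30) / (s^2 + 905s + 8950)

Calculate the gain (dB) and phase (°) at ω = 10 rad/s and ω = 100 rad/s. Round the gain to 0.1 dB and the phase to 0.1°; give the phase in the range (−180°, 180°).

Substitute s = j10:
Numerator: 10(j10) + 30 = 30 + j100
Denominator: (j10)^2 + 905(j10) + 8950 = 8850 + j9050
|N| = √(30² + 100²) ≈ 104.4, ∠N ≈ 73.30°
|D| = √(8850² + 9050²) ≈ 12658, ∠D ≈ 45.64°
|H| = 104.4 / 12658 ≈ 0.0082477
Gain = 20 log₁₀(0.0082477) ≈ -41.67 dB
∠H = 73.30° − 45.64° = 27.66°

Substitute s = j100:
Numerator: 10(j100) + 30 = 30 + j1000
Denominator: (j100)^2 + 905(j100) + 8950 = -1050 + j90500
|N| = √(30² + 1000²) ≈ 1000.4, ∠N ≈ 88.28°
|D| = √(1050² + 90500²) ≈ 90506, ∠D ≈ 90.66°
|H| = 1000.4 / 90506 ≈ 0.011053
Gain = 20 log₁₀(0.011053) ≈ -39.13 dB
∠H = 88.28° − 90.66° = -2.38°

ω = 10: -41.7 dB, 27.7°; ω = 100: -39.1 dB, -2.4°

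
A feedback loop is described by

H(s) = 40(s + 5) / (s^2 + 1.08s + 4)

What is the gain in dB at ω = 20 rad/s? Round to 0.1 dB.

6.4 dB

At s = jω = j20:
zero (s+5): 5 + j20 → |·| = √(5²+20²) = √425 ≈ 20.616, ∠ = arctan(20/5) ≈ 75.96°
quadratic: (j20)² + 1.08·j20 + 4 = -396 + j21.6 → |·| ≈ 396.59, ∠ ≈ 176.88°
|H| = 40 · 20.616 / 396.59 ≈ 2.0793
Gain = 20 log₁₀(2.0793) ≈ 6.36 dB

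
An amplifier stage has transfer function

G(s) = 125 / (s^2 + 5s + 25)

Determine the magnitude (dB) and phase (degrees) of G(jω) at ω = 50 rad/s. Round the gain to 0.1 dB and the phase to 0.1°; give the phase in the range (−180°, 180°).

At s = jω = j50:
quadratic: (j50)² + 5·j50 + 25 = -2475 + j250 → |·| ≈ 2487.6, ∠ ≈ 174.23°
|G| = 125 / 2487.6 ≈ 0.050249
Gain = 20 log₁₀(0.050249) ≈ -25.98 dB
∠G = 0.00° − 174.23° = -174.23°

-26.0 dB, -174.2°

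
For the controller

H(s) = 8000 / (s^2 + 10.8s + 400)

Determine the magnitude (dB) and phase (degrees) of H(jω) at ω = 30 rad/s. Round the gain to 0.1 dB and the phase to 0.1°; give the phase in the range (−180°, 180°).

At s = jω = j30:
quadratic: (j30)² + 10.8·j30 + 400 = -500 + j324 → |·| ≈ 595.8, ∠ ≈ 147.06°
|H| = 8000 / 595.8 ≈ 13.427
Gain = 20 log₁₀(13.427) ≈ 22.56 dB
∠H = 0.00° − 147.06° = -147.06°

22.6 dB, -147.1°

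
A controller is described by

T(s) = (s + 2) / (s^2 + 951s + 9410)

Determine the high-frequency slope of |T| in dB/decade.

Each pole contributes −20 dB/decade at high frequency; each zero contributes +20 dB/decade.
Net: 1 zero(s) − 2 pole(s) → -20 dB/decade.

-20 dB/decade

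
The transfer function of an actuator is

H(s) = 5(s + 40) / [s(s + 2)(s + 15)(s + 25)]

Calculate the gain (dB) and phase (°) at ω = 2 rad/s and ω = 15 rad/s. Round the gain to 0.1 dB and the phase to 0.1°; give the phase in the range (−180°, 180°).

ω = 2: -20.6 dB, -144.3°; ω = 15: -56.4 dB, 132.2°

At s = jω = j2:
zero (s+40): 40 + j2 → |·| = √(40²+2²) = √1604 ≈ 40.05, ∠ = arctan(2/40) ≈ 2.86°
pole (s+2): 2 + j2 → |·| = √(2²+2²) = √8 ≈ 2.8284, ∠ = arctan(2/2) ≈ 45.00°
pole (s+15): 15 + j2 → |·| = √(15²+2²) = √229 ≈ 15.133, ∠ = arctan(2/15) ≈ 7.59°
pole (s+25): 25 + j2 → |·| = √(25²+2²) = √629 ≈ 25.08, ∠ = arctan(2/25) ≈ 4.57°
pole at origin: |s| = 2, ∠ = 90.00° (in denominator)
|H| = 5 · 40.05 / 2147 ≈ 0.09327
Gain = 20 log₁₀(0.09327) ≈ -20.61 dB
∠H = 2.86° − 147.16° = -144.30°

At s = jω = j15:
zero (s+40): 40 + j15 → |·| = √(40²+15²) = √1825 ≈ 42.72, ∠ = arctan(15/40) ≈ 20.56°
pole (s+2): 2 + j15 → |·| = √(2²+15²) = √229 ≈ 15.133, ∠ = arctan(15/2) ≈ 82.41°
pole (s+15): 15 + j15 → |·| = √(15²+15²) = √450 ≈ 21.213, ∠ = arctan(15/15) ≈ 45.00°
pole (s+25): 25 + j15 → |·| = √(25²+15²) = √850 ≈ 29.155, ∠ = arctan(15/25) ≈ 30.96°
pole at origin: |s| = 15, ∠ = 90.00° (in denominator)
|H| = 5 · 42.72 / 1.4039e+05 ≈ 0.0015215
Gain = 20 log₁₀(0.0015215) ≈ -56.35 dB
∠H = 20.56° − 248.37° = -227.81° ≡ 132.19° (principal value)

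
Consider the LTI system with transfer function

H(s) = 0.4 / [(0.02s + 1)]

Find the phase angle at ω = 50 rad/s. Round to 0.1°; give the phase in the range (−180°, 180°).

At ω = 50 rad/s:
pole (1 + j50·0.02) = 1 + j1 → |·| ≈ 1.4142, ∠ ≈ 45.00°
∠H = (0°) − (45.00°) = -45.00°

-45.0°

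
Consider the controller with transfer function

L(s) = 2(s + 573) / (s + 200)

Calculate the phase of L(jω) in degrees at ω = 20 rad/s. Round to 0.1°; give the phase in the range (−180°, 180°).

At s = jω = j20:
zero (s+573): 573 + j20 → |·| = √(573²+20²) = √328729 ≈ 573.35, ∠ = arctan(20/573) ≈ 2.00°
pole (s+200): 200 + j20 → |·| = √(200²+20²) = √40400 ≈ 201, ∠ = arctan(20/200) ≈ 5.71°
∠L = 2.00° − 5.71° = -3.71°

-3.7°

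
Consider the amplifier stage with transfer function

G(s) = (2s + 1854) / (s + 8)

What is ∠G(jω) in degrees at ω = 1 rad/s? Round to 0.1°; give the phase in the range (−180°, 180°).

Substitute s = j1:
Numerator: 2(j1) + 1854 = 1854 + j2
Denominator: (j1) + 8 = 8 + j1
|N| = √(1854² + 2²) ≈ 1854, ∠N ≈ 0.06°
|D| = √(8² + 1²) ≈ 8.0623, ∠D ≈ 7.13°
∠G = 0.06° − 7.13° = -7.07°

-7.1°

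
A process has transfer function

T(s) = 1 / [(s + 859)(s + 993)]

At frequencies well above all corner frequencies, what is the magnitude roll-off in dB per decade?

-40 dB/decade

Each pole contributes −20 dB/decade at high frequency; each zero contributes +20 dB/decade.
Net: 0 zero(s) − 2 pole(s) → -40 dB/decade.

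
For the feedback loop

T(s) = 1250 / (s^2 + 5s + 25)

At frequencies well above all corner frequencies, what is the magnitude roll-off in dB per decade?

Each pole contributes −20 dB/decade at high frequency; each zero contributes +20 dB/decade.
Net: 0 zero(s) − 2 pole(s) → -40 dB/decade.

-40 dB/decade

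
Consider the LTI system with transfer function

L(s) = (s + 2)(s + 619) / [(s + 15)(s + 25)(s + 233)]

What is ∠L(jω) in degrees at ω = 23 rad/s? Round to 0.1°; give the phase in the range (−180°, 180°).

At s = jω = j23:
zero (s+2): 2 + j23 → |·| = √(2²+23²) = √533 ≈ 23.087, ∠ = arctan(23/2) ≈ 85.03°
zero (s+619): 619 + j23 → |·| = √(619²+23²) = √383690 ≈ 619.43, ∠ = arctan(23/619) ≈ 2.13°
pole (s+15): 15 + j23 → |·| = √(15²+23²) = √754 ≈ 27.459, ∠ = arctan(23/15) ≈ 56.89°
pole (s+25): 25 + j23 → |·| = √(25²+23²) = √1154 ≈ 33.971, ∠ = arctan(23/25) ≈ 42.61°
pole (s+233): 233 + j23 → |·| = √(233²+23²) = √54818 ≈ 234.13, ∠ = arctan(23/233) ≈ 5.64°
∠L = 87.16° − 105.14° = -17.98°

-18.0°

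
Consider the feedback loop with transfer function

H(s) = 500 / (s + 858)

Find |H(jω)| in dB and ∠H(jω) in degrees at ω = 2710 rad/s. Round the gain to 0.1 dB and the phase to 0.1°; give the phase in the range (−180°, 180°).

Substitute s = j2710:
Numerator: 500 = 500 + j0
Denominator: (j2710) + 858 = 858 + j2710
|N| = √(500² + 0²) ≈ 500, ∠N ≈ 0.00°
|D| = √(858² + 2710²) ≈ 2842.6, ∠D ≈ 72.43°
|H| = 500 / 2842.6 ≈ 0.1759
Gain = 20 log₁₀(0.1759) ≈ -15.09 dB
∠H = 0.00° − 72.43° = -72.43°

-15.1 dB, -72.4°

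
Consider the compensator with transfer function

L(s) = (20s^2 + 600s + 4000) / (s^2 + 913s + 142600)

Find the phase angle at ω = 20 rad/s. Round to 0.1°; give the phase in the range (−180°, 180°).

Substitute s = j20:
Numerator: 20(j20)^2 + 600(j20) + 4000 = -4000 + j12000
Denominator: (j20)^2 + 913(j20) + 142600 = 142200 + j18260
|N| = √(4000² + 12000²) ≈ 12649, ∠N ≈ 108.43°
|D| = √(142200² + 18260²) ≈ 1.4337e+05, ∠D ≈ 7.32°
∠L = 108.43° − 7.32° = 101.11°

101.1°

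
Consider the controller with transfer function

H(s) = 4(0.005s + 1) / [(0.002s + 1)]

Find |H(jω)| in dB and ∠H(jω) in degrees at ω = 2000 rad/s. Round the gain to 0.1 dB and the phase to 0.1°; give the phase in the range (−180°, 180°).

At ω = 2000 rad/s:
zero (1 + j2000·0.005) = 1 + j10 → |·| ≈ 10.05, ∠ ≈ 84.29°
pole (1 + j2000·0.002) = 1 + j4 → |·| ≈ 4.1231, ∠ ≈ 75.96°
|H| = 4 · 10.05 / (4.1231) ≈ 9.7499
Gain = 20 log₁₀(9.7499) ≈ 19.78 dB
∠H = (84.29°) − (75.96°) = 8.33°

19.8 dB, 8.3°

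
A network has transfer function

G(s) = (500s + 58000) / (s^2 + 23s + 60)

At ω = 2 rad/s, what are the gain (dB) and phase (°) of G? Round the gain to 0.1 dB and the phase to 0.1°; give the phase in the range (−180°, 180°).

Substitute s = j2:
Numerator: 500(j2) + 58000 = 58000 + j1000
Denominator: (j2)^2 + 23(j2) + 60 = 56 + j46
|N| = √(58000² + 1000²) ≈ 58009, ∠N ≈ 0.99°
|D| = √(56² + 46²) ≈ 72.471, ∠D ≈ 39.40°
|G| = 58009 / 72.471 ≈ 800.44
Gain = 20 log₁₀(800.44) ≈ 58.07 dB
∠G = 0.99° − 39.40° = -38.41°

58.1 dB, -38.4°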